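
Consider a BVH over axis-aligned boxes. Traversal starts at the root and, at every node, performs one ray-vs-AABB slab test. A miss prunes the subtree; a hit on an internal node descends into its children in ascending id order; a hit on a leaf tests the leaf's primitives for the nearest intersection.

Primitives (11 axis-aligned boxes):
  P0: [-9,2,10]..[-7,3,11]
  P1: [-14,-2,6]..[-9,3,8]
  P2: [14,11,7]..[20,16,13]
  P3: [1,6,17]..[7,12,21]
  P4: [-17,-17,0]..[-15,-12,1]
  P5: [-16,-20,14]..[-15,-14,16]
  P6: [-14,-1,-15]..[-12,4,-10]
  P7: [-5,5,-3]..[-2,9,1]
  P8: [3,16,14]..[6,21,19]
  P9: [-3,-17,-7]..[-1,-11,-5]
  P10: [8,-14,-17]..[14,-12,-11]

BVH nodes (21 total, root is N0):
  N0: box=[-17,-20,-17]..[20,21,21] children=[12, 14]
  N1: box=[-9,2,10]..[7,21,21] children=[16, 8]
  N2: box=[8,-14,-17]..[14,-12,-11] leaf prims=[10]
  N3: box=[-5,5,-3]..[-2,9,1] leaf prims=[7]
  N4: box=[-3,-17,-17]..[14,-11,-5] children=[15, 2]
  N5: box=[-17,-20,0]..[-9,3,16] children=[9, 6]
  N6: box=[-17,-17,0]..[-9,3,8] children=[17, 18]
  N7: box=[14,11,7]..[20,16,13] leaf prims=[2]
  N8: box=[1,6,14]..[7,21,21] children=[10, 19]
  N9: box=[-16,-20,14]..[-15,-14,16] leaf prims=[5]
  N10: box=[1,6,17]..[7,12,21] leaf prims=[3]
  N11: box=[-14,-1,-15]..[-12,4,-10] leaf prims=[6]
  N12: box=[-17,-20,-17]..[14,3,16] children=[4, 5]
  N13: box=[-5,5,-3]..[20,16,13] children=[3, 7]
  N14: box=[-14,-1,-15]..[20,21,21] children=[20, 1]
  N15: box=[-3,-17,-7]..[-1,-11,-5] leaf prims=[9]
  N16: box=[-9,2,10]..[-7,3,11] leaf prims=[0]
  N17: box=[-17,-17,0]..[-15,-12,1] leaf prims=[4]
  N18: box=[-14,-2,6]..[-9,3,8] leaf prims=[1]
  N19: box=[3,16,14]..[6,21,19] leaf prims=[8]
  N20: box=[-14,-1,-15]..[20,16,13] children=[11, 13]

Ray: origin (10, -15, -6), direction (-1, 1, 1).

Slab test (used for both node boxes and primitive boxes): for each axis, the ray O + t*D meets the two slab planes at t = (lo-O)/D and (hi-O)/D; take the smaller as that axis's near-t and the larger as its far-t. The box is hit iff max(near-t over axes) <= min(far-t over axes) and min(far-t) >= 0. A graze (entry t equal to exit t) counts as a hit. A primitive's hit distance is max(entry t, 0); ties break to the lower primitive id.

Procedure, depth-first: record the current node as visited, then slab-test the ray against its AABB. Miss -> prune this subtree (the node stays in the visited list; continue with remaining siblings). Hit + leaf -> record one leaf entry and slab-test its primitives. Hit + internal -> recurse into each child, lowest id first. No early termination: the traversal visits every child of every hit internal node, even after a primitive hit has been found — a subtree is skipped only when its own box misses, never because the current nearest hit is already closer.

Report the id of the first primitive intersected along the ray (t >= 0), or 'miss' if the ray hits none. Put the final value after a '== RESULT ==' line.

Trace the traversal:
N0 x:[-10,27] y:[-5,36] z:[-11,27] -> hit [-5,27], descend [12, 14]
  N12 x:[-4,27] y:[-5,18] z:[-11,22] -> hit [-4,18], descend [4, 5]
    N4 x:[-4,13] y:[-2,4] z:[-11,1] -> hit [-2,1], descend [2, 15]
      N2 x:[-4,2] y:[1,3] z:[-11,-5] -> miss, prune
      N15 x:[11,13] y:[-2,4] z:[-1,1] -> miss, prune
    N5 x:[19,27] y:[-5,18] z:[6,22] -> miss, prune
  N14 x:[-10,24] y:[14,36] z:[-9,27] -> hit [14,24], descend [1, 20]
    N1 x:[3,19] y:[17,36] z:[16,27] -> hit [17,19], descend [8, 16]
      N8 x:[3,9] y:[21,36] z:[20,27] -> miss, prune
      N16 x:[17,19] y:[17,18] z:[16,17] -> hit [17,17] leaf, test {P0@t=17}
    N20 x:[-10,24] y:[14,31] z:[-9,19] -> hit [14,19], descend [11, 13]
      N11 x:[22,24] y:[14,19] z:[-9,-4] -> miss, prune
      N13 x:[-10,15] y:[20,31] z:[3,19] -> miss, prune

13 AABB tests over nodes [0, 12, 4, 2, 15, 5, 14, 1, 8, 16, 20, 11, 13]; 1 leaf entered; closest P0.

== RESULT ==
0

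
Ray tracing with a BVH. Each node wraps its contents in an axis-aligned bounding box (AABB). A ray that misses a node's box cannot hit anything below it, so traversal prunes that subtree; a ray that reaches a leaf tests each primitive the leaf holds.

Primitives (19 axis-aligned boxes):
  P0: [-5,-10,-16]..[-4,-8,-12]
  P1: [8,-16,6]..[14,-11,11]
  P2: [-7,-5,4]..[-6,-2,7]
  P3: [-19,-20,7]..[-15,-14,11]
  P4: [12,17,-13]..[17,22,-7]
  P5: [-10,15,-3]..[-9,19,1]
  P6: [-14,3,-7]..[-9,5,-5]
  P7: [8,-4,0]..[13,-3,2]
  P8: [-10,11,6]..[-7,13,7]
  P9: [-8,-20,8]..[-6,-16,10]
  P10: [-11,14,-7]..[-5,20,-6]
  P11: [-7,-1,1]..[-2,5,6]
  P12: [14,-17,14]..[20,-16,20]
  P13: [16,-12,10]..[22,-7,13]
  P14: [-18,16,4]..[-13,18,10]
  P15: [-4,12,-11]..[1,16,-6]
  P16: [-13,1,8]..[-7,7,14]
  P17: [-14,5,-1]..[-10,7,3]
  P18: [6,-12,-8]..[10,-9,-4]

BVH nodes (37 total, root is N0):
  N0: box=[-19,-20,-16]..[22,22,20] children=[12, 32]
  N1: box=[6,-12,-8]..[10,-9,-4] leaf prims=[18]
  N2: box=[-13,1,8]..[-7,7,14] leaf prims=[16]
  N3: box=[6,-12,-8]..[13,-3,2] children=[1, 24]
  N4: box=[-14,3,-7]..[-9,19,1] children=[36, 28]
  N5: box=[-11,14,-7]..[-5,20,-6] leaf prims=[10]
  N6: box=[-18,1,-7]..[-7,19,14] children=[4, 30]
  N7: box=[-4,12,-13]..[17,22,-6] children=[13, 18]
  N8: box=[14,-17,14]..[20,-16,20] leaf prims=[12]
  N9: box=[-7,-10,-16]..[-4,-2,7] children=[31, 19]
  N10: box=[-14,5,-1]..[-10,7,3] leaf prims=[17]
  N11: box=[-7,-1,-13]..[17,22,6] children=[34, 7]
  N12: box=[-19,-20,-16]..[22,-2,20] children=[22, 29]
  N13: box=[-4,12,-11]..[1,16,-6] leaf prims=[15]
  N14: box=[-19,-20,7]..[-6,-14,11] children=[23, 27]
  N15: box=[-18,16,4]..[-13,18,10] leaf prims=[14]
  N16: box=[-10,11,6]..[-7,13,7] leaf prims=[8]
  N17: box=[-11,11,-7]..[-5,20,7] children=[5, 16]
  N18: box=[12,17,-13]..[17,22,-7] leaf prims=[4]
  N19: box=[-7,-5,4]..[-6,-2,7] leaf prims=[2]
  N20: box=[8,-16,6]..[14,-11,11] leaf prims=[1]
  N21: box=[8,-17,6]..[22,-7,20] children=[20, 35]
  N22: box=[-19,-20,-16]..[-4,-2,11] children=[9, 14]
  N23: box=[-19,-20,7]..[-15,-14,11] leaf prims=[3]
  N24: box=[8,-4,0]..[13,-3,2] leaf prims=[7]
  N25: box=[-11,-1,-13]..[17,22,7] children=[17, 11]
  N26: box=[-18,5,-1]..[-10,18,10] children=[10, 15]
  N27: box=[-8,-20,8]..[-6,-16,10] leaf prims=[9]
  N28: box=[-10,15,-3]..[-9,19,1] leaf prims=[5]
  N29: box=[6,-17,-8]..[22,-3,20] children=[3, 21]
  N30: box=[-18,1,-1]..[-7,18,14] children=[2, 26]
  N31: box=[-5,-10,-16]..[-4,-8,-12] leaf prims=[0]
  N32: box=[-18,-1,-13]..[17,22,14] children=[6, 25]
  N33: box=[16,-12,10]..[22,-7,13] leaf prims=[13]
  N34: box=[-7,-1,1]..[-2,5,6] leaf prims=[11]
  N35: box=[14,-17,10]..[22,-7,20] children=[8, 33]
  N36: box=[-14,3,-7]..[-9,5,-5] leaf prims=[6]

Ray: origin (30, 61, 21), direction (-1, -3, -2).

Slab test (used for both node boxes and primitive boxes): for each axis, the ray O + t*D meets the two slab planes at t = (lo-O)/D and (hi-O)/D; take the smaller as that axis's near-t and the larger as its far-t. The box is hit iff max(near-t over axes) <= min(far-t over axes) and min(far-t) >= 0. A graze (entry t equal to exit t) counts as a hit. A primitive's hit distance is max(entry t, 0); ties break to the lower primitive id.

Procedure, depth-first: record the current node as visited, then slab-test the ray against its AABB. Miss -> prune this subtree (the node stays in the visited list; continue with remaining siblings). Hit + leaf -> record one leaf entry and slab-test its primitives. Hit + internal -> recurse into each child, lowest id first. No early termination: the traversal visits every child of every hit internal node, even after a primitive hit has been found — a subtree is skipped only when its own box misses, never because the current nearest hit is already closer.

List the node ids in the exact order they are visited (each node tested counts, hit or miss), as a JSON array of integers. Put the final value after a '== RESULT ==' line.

Trace the traversal:
N0 x:[8,49] y:[13,27] z:[1/2,37/2] -> hit [13,37/2], descend [12, 32]
  N12 x:[8,49] y:[21,27] z:[1/2,37/2] -> miss, prune
  N32 x:[13,48] y:[13,62/3] z:[7/2,17] -> hit [13,17], descend [6, 25]
    N6 x:[37,48] y:[14,20] z:[7/2,14] -> miss, prune
    N25 x:[13,41] y:[13,62/3] z:[7,17] -> hit [13,17], descend [11, 17]
      N11 x:[13,37] y:[13,62/3] z:[15/2,17] -> hit [13,17], descend [7, 34]
        N7 x:[13,34] y:[13,49/3] z:[27/2,17] -> hit [27/2,49/3], descend [13, 18]
          N13 x:[29,34] y:[15,49/3] z:[27/2,16] -> miss, prune
          N18 x:[13,18] y:[13,44/3] z:[14,17] -> hit [14,44/3] leaf, test {P4@t=14}
        N34 x:[32,37] y:[56/3,62/3] z:[15/2,10] -> miss, prune
      N17 x:[35,41] y:[41/3,50/3] z:[7,14] -> miss, prune

Visited [0, 12, 32, 6, 25, 11, 7, 13, 18, 34, 17]. Tests: 11 box, 1 leaf. Nearest: P4.

== RESULT ==
[0, 12, 32, 6, 25, 11, 7, 13, 18, 34, 17]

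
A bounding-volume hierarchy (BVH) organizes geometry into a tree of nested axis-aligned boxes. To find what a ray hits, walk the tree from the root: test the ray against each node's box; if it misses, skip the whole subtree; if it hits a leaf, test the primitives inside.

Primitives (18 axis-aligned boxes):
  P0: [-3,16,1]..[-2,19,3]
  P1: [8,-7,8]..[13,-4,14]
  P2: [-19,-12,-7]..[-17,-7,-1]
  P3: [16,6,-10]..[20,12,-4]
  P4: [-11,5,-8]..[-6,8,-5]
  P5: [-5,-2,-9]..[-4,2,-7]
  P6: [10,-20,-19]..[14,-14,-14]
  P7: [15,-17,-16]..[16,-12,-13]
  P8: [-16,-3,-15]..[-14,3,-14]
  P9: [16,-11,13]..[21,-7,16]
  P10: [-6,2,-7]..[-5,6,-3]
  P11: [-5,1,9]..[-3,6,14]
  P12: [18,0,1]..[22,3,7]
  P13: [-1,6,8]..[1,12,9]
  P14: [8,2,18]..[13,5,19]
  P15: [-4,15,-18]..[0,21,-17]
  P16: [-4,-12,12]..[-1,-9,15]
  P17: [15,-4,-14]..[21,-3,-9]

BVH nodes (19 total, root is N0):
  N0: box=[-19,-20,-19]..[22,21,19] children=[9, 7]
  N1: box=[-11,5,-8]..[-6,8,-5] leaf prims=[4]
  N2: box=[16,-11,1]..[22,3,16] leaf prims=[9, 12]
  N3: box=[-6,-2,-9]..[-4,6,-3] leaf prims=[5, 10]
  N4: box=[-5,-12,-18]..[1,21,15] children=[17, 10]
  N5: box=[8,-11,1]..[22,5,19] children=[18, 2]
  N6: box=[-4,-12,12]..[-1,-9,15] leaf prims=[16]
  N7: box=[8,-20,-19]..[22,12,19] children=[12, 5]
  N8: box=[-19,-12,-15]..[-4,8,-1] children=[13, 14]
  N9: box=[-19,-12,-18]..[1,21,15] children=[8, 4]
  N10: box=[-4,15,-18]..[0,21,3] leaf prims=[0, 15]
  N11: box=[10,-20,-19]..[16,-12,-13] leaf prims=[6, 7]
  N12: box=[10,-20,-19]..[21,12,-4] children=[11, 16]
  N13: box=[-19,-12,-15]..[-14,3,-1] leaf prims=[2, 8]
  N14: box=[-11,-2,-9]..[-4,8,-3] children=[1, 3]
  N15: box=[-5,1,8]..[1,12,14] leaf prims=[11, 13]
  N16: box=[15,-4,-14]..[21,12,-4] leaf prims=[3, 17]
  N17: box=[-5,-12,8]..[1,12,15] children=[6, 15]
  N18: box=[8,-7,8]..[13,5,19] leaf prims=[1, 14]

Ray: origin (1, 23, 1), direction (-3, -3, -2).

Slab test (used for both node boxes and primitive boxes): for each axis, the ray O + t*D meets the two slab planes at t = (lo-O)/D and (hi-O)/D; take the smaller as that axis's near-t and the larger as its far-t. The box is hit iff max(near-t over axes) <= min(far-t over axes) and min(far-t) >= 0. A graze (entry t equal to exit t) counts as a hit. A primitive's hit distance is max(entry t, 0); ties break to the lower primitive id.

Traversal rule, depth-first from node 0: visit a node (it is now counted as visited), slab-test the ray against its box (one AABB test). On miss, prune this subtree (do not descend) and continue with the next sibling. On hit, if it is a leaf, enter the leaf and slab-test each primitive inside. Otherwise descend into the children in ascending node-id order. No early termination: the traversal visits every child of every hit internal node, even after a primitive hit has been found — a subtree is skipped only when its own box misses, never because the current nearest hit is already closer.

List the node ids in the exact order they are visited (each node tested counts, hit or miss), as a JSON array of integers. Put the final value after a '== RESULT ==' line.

Traverse from the root:
N0 x:[-7,20/3] y:[2/3,43/3] z:[-9,10] -> hit [2/3,20/3], descend [7, 9]
  N7 x:[-7,-7/3] y:[11/3,43/3] z:[-9,10] -> miss, prune
  N9 x:[0,20/3] y:[2/3,35/3] z:[-7,19/2] -> hit [2/3,20/3], descend [4, 8]
    N4 x:[0,2] y:[2/3,35/3] z:[-7,19/2] -> hit [2/3,2], descend [10, 17]
      N10 x:[1/3,5/3] y:[2/3,8/3] z:[-1,19/2] -> hit [2/3,5/3] leaf, test {P0(miss), P15(miss)}
      N17 x:[0,2] y:[11/3,35/3] z:[-7,-7/2] -> miss, prune
    N8 x:[5/3,20/3] y:[5,35/3] z:[1,8] -> hit [5,20/3], descend [13, 14]
      N13 x:[5,20/3] y:[20/3,35/3] z:[1,8] -> hit [20/3,20/3] leaf, test {P2(miss), P8(miss)}
      N14 x:[5/3,4] y:[5,25/3] z:[2,5] -> miss, prune

order=[0, 7, 9, 4, 10, 17, 8, 13, 14]  |boxes|=9  |leaves|=2  hit=miss

== RESULT ==
[0, 7, 9, 4, 10, 17, 8, 13, 14]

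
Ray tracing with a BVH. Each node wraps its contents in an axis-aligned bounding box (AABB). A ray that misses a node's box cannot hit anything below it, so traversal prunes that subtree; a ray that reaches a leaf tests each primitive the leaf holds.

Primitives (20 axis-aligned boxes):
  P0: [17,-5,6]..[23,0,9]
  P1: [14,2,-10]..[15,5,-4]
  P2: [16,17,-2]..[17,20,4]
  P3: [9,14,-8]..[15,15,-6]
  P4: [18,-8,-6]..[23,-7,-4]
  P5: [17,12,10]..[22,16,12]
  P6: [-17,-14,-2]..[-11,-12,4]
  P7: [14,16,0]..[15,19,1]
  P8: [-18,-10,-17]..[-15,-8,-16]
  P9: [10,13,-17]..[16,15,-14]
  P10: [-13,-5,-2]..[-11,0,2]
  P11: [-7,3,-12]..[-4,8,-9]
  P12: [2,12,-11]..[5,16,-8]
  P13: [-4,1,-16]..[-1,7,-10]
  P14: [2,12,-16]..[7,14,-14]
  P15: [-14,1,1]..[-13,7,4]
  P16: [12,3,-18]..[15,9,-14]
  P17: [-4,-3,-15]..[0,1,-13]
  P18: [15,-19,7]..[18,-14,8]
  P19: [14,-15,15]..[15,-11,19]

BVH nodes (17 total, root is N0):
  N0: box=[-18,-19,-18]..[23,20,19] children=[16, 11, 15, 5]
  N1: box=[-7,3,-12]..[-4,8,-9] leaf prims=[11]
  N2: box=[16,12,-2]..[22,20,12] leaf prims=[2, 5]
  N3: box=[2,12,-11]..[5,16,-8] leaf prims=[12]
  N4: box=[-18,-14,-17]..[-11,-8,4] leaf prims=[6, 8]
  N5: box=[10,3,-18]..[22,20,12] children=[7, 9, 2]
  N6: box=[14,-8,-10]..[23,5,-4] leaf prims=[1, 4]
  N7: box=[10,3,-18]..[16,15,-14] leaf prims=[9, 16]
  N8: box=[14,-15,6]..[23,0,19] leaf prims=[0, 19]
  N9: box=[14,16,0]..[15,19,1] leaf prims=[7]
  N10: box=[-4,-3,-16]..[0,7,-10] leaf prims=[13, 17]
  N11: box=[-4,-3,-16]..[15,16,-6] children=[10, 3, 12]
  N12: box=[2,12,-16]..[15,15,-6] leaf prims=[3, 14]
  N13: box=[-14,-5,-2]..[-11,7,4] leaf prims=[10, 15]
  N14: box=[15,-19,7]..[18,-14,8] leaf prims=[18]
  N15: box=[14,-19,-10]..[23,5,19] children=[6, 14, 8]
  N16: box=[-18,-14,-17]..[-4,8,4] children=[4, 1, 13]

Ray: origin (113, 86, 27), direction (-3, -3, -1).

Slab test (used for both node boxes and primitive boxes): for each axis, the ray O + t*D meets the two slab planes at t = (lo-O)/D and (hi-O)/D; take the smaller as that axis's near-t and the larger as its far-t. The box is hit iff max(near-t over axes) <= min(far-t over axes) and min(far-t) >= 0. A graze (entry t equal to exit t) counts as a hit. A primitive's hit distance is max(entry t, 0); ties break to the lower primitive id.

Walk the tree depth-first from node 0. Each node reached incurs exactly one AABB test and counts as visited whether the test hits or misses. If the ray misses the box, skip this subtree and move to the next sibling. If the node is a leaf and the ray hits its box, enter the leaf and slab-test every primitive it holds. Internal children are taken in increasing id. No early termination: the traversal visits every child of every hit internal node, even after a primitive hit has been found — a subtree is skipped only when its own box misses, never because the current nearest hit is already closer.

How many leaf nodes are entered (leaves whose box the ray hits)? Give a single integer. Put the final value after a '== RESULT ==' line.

Traverse from the root:
N0 x:[30,131/3] y:[22,35] z:[8,45] -> hit [30,35], descend [5, 11, 15, 16]
  N5 x:[91/3,103/3] y:[22,83/3] z:[15,45] -> miss, prune
  N11 x:[98/3,39] y:[70/3,89/3] z:[33,43] -> miss, prune
  N15 x:[30,33] y:[27,35] z:[8,37] -> hit [30,33], descend [6, 8, 14]
    N6 x:[30,33] y:[27,94/3] z:[31,37] -> hit [31,94/3] leaf, test {P1(miss), P4@t=31}
    N8 x:[30,33] y:[86/3,101/3] z:[8,21] -> miss, prune
    N14 x:[95/3,98/3] y:[100/3,35] z:[19,20] -> miss, prune
  N16 x:[39,131/3] y:[26,100/3] z:[23,44] -> miss, prune

Visited [0, 5, 11, 15, 6, 8, 14, 16]. Tests: 8 box, 1 leaf. Nearest: P4.

== RESULT ==
1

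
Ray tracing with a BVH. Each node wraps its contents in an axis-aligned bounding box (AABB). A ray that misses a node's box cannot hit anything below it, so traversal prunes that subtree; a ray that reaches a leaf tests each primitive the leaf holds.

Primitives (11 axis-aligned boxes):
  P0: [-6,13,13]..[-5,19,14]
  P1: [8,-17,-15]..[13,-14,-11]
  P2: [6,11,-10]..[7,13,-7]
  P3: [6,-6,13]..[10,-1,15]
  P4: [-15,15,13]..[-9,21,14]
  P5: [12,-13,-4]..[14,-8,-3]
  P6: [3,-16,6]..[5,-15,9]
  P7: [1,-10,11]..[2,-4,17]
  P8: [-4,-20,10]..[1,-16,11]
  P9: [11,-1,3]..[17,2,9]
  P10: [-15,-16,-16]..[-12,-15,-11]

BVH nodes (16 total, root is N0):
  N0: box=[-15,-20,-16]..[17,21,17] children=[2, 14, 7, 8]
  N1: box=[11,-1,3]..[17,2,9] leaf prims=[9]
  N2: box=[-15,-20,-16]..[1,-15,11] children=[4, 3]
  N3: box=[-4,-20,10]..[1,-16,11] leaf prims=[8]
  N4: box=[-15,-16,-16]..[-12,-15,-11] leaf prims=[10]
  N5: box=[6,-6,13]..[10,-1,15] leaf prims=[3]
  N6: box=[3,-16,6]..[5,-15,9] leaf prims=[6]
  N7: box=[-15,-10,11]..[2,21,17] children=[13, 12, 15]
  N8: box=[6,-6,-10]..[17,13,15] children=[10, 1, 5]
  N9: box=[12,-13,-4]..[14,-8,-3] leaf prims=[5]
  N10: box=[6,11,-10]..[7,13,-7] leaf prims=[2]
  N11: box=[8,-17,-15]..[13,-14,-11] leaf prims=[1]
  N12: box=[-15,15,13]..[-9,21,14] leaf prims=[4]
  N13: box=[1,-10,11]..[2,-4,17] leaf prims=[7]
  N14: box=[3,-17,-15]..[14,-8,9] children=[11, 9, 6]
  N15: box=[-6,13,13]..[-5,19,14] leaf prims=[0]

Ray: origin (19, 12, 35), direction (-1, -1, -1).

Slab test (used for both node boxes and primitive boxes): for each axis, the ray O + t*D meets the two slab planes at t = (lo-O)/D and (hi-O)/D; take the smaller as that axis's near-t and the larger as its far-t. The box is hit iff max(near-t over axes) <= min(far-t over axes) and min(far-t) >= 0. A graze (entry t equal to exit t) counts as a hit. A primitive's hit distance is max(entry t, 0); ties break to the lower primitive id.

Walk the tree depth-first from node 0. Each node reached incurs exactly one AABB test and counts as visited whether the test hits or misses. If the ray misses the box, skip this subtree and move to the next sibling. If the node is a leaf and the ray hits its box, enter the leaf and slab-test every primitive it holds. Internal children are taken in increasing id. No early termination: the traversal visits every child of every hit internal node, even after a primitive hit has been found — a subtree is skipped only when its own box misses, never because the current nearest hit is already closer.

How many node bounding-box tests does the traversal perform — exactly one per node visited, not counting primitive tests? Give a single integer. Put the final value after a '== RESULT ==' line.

Trace the traversal:
N0 x:[2,34] y:[-9,32] z:[18,51] -> hit [18,32], descend [2, 7, 8, 14]
  N2 x:[18,34] y:[27,32] z:[24,51] -> hit [27,32], descend [3, 4]
    N3 x:[18,23] y:[28,32] z:[24,25] -> miss, prune
    N4 x:[31,34] y:[27,28] z:[46,51] -> miss, prune
  N7 x:[17,34] y:[-9,22] z:[18,24] -> hit [18,22], descend [12, 13, 15]
    N12 x:[28,34] y:[-9,-3] z:[21,22] -> miss, prune
    N13 x:[17,18] y:[16,22] z:[18,24] -> hit [18,18] leaf, test {P7@t=18}
    N15 x:[24,25] y:[-7,-1] z:[21,22] -> miss, prune
  N8 x:[2,13] y:[-1,18] z:[20,45] -> miss, prune
  N14 x:[5,16] y:[20,29] z:[26,50] -> miss, prune

Summary -> nodes [0, 2, 3, 4, 7, 12, 13, 15, 8, 14]; box-tests=10; leaf-entries=1; first=P7

== RESULT ==
10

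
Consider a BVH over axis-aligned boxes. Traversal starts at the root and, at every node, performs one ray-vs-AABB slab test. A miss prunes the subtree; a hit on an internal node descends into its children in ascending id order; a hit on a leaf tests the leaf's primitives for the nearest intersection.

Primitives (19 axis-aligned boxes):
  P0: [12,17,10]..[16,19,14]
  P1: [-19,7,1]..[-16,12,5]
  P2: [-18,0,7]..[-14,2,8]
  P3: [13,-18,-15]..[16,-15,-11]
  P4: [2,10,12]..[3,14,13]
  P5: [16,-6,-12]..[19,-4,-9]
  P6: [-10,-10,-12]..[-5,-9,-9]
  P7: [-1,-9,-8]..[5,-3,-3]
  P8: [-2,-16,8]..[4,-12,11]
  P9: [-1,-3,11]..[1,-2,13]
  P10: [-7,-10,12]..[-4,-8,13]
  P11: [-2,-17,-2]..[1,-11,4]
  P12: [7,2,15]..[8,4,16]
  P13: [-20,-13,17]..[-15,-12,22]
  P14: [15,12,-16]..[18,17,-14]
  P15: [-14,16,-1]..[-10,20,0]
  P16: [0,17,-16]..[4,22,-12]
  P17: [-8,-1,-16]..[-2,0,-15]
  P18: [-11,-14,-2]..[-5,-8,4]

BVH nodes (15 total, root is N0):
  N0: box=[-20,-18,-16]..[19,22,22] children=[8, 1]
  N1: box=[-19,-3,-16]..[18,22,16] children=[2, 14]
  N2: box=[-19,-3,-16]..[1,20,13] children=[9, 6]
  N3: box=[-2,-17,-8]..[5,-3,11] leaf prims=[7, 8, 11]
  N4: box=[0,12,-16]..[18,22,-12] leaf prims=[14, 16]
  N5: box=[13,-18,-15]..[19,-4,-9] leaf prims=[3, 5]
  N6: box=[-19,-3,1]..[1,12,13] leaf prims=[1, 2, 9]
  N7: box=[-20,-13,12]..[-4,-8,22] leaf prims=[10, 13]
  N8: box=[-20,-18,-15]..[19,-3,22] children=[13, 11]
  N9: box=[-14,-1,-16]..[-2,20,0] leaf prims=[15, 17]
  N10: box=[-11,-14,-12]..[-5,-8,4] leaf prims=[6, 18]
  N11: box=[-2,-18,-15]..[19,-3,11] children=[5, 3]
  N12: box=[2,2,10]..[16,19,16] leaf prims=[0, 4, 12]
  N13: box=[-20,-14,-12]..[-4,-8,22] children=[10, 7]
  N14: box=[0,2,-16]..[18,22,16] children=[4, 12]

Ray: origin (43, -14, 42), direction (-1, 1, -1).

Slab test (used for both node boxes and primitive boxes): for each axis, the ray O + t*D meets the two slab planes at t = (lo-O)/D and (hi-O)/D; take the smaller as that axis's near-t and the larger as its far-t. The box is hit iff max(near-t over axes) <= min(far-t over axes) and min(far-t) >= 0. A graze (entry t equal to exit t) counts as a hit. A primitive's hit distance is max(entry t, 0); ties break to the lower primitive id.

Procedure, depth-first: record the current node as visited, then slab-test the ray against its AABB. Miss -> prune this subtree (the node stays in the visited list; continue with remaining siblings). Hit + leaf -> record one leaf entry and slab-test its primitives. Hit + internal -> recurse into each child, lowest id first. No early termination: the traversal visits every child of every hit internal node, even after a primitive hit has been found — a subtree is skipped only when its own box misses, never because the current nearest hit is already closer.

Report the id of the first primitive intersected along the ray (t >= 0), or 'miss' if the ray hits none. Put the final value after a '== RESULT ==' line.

Trace the traversal:
N0 x:[24,63] y:[-4,36] z:[20,58] -> hit [24,36], descend [1, 8]
  N1 x:[25,62] y:[11,36] z:[26,58] -> hit [26,36], descend [2, 14]
    N2 x:[42,62] y:[11,34] z:[29,58] -> miss, prune
    N14 x:[25,43] y:[16,36] z:[26,58] -> hit [26,36], descend [4, 12]
      N4 x:[25,43] y:[26,36] z:[54,58] -> miss, prune
      N12 x:[27,41] y:[16,33] z:[26,32] -> hit [27,32] leaf, test {P0@t=31, P4(miss), P12(miss)}
  N8 x:[24,63] y:[-4,11] z:[20,57] -> miss, prune

order=[0, 1, 2, 14, 4, 12, 8]  |boxes|=7  |leaves|=1  hit=P0

== RESULT ==
0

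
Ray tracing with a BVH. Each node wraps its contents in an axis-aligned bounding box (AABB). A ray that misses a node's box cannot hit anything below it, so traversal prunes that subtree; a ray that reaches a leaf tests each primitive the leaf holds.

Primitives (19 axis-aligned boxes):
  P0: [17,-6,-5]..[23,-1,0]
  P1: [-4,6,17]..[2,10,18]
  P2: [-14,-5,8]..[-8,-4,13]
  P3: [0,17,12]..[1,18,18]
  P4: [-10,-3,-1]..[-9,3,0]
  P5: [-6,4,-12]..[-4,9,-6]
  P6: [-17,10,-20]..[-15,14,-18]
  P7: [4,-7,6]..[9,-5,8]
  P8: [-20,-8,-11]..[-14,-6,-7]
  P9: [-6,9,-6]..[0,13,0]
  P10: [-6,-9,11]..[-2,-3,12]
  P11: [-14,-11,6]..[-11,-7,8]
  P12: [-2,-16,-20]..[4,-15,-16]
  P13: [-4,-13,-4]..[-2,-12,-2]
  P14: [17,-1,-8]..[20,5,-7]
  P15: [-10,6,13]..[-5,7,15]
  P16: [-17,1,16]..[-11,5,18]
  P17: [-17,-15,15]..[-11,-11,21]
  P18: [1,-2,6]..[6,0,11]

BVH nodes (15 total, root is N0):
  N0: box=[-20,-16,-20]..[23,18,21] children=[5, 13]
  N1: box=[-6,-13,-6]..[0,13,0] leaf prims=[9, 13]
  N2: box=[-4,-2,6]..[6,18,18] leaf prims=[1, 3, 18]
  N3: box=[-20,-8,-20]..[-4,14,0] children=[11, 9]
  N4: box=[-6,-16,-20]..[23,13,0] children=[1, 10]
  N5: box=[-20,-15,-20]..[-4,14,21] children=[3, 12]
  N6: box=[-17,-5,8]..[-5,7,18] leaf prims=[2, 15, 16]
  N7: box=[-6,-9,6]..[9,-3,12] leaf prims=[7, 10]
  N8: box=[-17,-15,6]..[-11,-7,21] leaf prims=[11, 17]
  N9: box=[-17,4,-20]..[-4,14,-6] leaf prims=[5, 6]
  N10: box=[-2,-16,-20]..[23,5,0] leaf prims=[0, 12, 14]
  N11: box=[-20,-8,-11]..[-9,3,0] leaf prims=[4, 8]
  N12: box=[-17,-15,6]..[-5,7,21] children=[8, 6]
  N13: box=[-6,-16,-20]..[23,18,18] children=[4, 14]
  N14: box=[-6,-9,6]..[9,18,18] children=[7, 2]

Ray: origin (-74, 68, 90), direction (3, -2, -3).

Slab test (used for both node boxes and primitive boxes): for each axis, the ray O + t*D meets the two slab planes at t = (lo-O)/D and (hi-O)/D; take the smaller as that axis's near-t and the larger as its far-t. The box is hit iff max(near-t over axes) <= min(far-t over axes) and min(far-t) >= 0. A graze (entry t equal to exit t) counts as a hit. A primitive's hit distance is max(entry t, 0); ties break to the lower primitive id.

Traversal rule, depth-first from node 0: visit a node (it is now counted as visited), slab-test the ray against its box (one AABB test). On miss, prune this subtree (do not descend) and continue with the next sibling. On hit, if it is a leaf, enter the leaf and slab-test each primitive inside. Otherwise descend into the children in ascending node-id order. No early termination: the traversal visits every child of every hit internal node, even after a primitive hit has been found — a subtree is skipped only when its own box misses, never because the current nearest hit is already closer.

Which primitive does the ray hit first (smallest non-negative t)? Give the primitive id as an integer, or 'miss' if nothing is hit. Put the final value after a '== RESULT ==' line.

Traverse from the root:
N0 x:[18,97/3] y:[25,42] z:[23,110/3] -> hit [25,97/3], descend [5, 13]
  N5 x:[18,70/3] y:[27,83/2] z:[23,110/3] -> miss, prune
  N13 x:[68/3,97/3] y:[25,42] z:[24,110/3] -> hit [25,97/3], descend [4, 14]
    N4 x:[68/3,97/3] y:[55/2,42] z:[30,110/3] -> hit [30,97/3], descend [1, 10]
      N1 x:[68/3,74/3] y:[55/2,81/2] z:[30,32] -> miss, prune
      N10 x:[24,97/3] y:[63/2,42] z:[30,110/3] -> hit [63/2,97/3] leaf, test {P0(miss), P12(miss), P14(miss)}
    N14 x:[68/3,83/3] y:[25,77/2] z:[24,28] -> hit [25,83/3], descend [2, 7]
      N2 x:[70/3,80/3] y:[25,35] z:[24,28] -> hit [25,80/3] leaf, test {P1(miss), P3@t=25, P18(miss)}
      N7 x:[68/3,83/3] y:[71/2,77/2] z:[26,28] -> miss, prune

order=[0, 5, 13, 4, 1, 10, 14, 2, 7]  |boxes|=9  |leaves|=2  hit=P3

== RESULT ==
3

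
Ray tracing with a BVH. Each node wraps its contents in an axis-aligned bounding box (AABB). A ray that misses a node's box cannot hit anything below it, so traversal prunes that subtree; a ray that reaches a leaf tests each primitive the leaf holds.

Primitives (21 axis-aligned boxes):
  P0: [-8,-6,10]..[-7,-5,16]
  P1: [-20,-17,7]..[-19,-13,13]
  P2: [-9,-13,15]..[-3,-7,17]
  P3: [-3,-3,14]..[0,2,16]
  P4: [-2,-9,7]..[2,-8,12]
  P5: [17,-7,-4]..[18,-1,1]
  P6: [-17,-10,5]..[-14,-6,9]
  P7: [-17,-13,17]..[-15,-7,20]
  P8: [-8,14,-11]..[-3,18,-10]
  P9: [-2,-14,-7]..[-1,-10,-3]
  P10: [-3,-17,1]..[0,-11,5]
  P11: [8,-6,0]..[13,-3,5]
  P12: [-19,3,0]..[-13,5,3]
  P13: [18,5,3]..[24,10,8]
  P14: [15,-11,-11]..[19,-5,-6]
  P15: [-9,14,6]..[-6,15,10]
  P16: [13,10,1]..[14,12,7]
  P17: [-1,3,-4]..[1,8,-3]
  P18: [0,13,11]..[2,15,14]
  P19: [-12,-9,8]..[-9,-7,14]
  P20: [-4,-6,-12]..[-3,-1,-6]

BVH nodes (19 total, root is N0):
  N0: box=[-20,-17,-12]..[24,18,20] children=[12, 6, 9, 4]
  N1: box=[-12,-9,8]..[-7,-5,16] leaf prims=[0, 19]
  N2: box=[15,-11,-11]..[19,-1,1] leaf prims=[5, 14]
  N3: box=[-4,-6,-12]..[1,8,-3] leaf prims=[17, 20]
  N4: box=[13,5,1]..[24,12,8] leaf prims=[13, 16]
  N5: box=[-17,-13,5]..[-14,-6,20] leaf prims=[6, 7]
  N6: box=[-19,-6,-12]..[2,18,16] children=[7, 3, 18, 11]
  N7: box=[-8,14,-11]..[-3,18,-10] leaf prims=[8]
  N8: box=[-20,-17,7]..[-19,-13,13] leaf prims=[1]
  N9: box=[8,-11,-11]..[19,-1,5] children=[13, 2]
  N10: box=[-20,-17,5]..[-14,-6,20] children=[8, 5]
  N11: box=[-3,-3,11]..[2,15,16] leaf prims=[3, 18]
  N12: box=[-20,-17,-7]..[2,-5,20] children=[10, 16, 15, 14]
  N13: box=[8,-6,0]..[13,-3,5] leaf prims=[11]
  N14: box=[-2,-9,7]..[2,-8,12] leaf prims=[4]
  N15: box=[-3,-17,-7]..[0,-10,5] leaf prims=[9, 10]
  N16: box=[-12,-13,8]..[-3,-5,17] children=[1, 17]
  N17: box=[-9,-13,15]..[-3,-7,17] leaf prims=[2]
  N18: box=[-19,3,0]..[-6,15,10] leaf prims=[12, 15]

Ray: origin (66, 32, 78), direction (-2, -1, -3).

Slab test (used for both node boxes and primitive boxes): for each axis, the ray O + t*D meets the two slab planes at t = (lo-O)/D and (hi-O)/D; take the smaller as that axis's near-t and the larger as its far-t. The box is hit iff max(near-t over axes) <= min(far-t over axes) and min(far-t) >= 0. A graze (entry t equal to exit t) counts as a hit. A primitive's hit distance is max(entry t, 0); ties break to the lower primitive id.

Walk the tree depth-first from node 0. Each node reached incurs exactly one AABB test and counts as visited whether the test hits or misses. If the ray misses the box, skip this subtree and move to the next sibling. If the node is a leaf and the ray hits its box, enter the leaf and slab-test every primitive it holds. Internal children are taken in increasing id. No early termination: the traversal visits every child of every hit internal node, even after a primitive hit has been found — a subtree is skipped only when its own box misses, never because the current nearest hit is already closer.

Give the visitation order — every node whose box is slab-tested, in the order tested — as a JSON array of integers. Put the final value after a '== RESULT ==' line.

Trace the traversal:
N0 x:[21,43] y:[14,49] z:[58/3,30] -> hit [21,30], descend [4, 6, 9, 12]
  N4 x:[21,53/2] y:[20,27] z:[70/3,77/3] -> hit [70/3,77/3] leaf, test {P13@t=70/3, P16(miss)}
  N6 x:[32,85/2] y:[14,38] z:[62/3,30] -> miss, prune
  N9 x:[47/2,29] y:[33,43] z:[73/3,89/3] -> miss, prune
  N12 x:[32,43] y:[37,49] z:[58/3,85/3] -> miss, prune

order=[0, 4, 6, 9, 12]  |boxes|=5  |leaves|=1  hit=P13

== RESULT ==
[0, 4, 6, 9, 12]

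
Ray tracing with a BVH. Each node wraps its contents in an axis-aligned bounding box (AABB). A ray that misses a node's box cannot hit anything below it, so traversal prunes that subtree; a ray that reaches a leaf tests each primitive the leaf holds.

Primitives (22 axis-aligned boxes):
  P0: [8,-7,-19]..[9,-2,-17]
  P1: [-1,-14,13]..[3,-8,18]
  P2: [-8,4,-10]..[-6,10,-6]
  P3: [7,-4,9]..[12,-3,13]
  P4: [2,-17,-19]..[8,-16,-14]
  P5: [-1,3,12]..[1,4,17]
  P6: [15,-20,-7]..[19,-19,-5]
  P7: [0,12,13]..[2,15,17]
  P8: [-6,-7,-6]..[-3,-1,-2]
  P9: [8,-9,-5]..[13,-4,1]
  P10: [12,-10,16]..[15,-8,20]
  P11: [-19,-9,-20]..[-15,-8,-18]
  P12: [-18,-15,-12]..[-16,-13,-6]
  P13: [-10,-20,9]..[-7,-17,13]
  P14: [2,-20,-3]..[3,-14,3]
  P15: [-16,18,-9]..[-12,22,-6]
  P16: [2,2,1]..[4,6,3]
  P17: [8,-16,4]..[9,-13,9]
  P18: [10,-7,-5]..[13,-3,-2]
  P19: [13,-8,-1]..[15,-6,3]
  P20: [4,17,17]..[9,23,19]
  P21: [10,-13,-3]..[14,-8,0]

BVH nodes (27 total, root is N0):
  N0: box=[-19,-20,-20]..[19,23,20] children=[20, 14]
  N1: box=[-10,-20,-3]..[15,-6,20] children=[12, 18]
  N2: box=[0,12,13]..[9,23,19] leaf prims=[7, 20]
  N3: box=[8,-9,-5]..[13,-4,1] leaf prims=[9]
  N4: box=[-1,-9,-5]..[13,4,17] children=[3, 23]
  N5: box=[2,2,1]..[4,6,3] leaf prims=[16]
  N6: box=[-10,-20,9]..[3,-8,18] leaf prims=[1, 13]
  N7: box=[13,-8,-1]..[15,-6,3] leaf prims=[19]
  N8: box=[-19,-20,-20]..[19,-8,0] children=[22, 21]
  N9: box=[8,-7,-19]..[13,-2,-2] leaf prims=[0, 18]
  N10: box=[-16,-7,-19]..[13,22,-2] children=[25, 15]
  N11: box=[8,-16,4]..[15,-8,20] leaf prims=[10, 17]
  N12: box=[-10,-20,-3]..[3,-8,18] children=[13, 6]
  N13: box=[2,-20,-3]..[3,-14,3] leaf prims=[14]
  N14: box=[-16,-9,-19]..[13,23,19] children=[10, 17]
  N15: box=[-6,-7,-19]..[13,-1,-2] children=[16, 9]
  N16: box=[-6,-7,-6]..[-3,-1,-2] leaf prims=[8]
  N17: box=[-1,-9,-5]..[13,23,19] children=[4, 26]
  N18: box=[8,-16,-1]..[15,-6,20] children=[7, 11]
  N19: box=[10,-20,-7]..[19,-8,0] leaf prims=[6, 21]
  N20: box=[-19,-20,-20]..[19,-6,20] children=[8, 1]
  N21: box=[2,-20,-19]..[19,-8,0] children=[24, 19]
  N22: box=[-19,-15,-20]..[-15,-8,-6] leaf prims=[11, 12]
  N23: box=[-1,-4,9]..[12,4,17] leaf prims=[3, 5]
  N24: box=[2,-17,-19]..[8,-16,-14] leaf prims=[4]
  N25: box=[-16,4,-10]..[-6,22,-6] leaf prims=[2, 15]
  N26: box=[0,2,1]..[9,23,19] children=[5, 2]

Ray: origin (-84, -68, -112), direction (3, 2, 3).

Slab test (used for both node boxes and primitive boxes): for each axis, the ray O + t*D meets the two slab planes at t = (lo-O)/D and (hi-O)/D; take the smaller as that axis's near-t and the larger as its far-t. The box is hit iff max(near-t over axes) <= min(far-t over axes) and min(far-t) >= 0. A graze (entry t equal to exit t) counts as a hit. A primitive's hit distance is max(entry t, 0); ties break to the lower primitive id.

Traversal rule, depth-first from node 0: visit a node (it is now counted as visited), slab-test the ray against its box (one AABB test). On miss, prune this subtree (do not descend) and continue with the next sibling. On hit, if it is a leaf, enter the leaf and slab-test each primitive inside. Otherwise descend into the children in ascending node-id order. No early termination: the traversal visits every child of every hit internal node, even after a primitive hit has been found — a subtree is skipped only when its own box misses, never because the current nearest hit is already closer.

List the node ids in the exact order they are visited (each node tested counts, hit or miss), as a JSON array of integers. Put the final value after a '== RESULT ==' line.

Walk:
N0 x:[65/3,103/3] y:[24,91/2] z:[92/3,44] -> hit [92/3,103/3], descend [14, 20]
  N14 x:[68/3,97/3] y:[59/2,91/2] z:[31,131/3] -> hit [31,97/3], descend [10, 17]
    N10 x:[68/3,97/3] y:[61/2,45] z:[31,110/3] -> hit [31,97/3], descend [15, 25]
      N15 x:[26,97/3] y:[61/2,67/2] z:[31,110/3] -> hit [31,97/3], descend [9, 16]
        N9 x:[92/3,97/3] y:[61/2,33] z:[31,110/3] -> hit [31,97/3] leaf, test {P0@t=31, P18(miss)}
        N16 x:[26,27] y:[61/2,67/2] z:[106/3,110/3] -> miss, prune
      N25 x:[68/3,26] y:[36,45] z:[34,106/3] -> miss, prune
    N17 x:[83/3,97/3] y:[59/2,91/2] z:[107/3,131/3] -> miss, prune
  N20 x:[65/3,103/3] y:[24,31] z:[92/3,44] -> hit [92/3,31], descend [1, 8]
    N1 x:[74/3,33] y:[24,31] z:[109/3,44] -> miss, prune
    N8 x:[65/3,103/3] y:[24,30] z:[92/3,112/3] -> miss, prune

11 AABB tests over nodes [0, 14, 10, 15, 9, 16, 25, 17, 20, 1, 8]; 1 leaf entered; closest P0.

== RESULT ==
[0, 14, 10, 15, 9, 16, 25, 17, 20, 1, 8]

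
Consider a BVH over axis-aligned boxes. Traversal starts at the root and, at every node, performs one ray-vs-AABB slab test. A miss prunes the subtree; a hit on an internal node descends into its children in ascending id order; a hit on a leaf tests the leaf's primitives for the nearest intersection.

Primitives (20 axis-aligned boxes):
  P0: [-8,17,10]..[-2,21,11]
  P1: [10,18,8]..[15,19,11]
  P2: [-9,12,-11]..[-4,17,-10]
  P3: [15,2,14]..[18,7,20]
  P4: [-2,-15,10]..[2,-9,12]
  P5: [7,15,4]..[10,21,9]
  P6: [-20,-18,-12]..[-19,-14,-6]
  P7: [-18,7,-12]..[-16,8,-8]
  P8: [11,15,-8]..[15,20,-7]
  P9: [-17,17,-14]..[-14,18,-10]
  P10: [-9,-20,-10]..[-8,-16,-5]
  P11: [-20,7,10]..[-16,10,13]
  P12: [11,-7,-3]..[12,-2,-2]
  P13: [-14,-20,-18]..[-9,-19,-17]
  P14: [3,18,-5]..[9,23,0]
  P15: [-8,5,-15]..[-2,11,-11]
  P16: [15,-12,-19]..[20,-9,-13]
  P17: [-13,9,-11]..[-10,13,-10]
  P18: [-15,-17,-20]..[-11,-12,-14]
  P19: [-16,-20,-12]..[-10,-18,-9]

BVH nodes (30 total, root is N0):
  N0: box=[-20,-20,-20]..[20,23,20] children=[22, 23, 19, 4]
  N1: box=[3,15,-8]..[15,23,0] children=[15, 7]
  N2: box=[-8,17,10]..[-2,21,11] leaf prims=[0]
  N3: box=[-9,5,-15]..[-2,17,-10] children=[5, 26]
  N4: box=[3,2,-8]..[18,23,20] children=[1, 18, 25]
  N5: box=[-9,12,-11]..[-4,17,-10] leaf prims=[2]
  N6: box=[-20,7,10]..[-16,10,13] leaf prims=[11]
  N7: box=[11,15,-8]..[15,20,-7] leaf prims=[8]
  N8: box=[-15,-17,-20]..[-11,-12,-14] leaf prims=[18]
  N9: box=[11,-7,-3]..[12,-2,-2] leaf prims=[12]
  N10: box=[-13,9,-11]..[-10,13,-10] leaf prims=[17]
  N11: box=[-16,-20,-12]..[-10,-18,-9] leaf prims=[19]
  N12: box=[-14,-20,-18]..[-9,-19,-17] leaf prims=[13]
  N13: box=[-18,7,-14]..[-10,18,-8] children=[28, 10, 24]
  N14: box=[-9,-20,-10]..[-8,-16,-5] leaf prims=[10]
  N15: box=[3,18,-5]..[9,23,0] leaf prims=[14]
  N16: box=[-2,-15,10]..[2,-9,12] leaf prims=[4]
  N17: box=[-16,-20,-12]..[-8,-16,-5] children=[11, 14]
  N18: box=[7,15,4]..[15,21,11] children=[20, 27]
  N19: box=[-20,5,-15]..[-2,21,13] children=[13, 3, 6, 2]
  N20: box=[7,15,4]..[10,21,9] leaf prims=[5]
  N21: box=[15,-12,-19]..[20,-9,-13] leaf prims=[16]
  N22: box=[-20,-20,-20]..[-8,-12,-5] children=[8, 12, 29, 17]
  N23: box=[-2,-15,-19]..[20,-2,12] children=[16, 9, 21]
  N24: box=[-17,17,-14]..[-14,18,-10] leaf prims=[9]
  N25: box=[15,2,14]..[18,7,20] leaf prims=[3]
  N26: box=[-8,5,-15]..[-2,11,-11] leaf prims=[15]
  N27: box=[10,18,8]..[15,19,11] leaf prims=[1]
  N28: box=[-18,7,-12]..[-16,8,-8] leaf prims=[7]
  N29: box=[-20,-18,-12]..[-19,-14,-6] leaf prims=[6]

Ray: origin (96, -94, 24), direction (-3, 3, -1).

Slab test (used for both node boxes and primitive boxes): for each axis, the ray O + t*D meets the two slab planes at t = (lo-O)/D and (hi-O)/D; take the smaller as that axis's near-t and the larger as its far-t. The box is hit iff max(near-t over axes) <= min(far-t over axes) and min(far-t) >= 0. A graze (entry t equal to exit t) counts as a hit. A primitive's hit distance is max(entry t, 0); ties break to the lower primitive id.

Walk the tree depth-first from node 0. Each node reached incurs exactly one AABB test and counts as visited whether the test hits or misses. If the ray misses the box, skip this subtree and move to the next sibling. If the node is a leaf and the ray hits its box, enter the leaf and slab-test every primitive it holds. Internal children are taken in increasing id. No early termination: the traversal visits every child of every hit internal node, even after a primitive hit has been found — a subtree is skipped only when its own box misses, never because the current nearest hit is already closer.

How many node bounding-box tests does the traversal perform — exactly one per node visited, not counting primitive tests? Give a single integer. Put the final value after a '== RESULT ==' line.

Traverse from the root:
N0 x:[76/3,116/3] y:[74/3,39] z:[4,44] -> hit [76/3,116/3], descend [4, 19, 22, 23]
  N4 x:[26,31] y:[32,39] z:[4,32] -> miss, prune
  N19 x:[98/3,116/3] y:[33,115/3] z:[11,39] -> hit [33,115/3], descend [2, 3, 6, 13]
    N2 x:[98/3,104/3] y:[37,115/3] z:[13,14] -> miss, prune
    N3 x:[98/3,35] y:[33,37] z:[34,39] -> hit [34,35], descend [5, 26]
      N5 x:[100/3,35] y:[106/3,37] z:[34,35] -> miss, prune
      N26 x:[98/3,104/3] y:[33,35] z:[35,39] -> miss, prune
    N6 x:[112/3,116/3] y:[101/3,104/3] z:[11,14] -> miss, prune
    N13 x:[106/3,38] y:[101/3,112/3] z:[32,38] -> hit [106/3,112/3], descend [10, 24, 28]
      N10 x:[106/3,109/3] y:[103/3,107/3] z:[34,35] -> miss, prune
      N24 x:[110/3,113/3] y:[37,112/3] z:[34,38] -> hit [37,112/3] leaf, test {P9@t=37}
      N28 x:[112/3,38] y:[101/3,34] z:[32,36] -> miss, prune
  N22 x:[104/3,116/3] y:[74/3,82/3] z:[29,44] -> miss, prune
  N23 x:[76/3,98/3] y:[79/3,92/3] z:[12,43] -> hit [79/3,92/3], descend [9, 16, 21]
    N9 x:[28,85/3] y:[29,92/3] z:[26,27] -> miss, prune
    N16 x:[94/3,98/3] y:[79/3,85/3] z:[12,14] -> miss, prune
    N21 x:[76/3,27] y:[82/3,85/3] z:[37,43] -> miss, prune

order=[0, 4, 19, 2, 3, 5, 26, 6, 13, 10, 24, 28, 22, 23, 9, 16, 21]  |boxes|=17  |leaves|=1  hit=P9

== RESULT ==
17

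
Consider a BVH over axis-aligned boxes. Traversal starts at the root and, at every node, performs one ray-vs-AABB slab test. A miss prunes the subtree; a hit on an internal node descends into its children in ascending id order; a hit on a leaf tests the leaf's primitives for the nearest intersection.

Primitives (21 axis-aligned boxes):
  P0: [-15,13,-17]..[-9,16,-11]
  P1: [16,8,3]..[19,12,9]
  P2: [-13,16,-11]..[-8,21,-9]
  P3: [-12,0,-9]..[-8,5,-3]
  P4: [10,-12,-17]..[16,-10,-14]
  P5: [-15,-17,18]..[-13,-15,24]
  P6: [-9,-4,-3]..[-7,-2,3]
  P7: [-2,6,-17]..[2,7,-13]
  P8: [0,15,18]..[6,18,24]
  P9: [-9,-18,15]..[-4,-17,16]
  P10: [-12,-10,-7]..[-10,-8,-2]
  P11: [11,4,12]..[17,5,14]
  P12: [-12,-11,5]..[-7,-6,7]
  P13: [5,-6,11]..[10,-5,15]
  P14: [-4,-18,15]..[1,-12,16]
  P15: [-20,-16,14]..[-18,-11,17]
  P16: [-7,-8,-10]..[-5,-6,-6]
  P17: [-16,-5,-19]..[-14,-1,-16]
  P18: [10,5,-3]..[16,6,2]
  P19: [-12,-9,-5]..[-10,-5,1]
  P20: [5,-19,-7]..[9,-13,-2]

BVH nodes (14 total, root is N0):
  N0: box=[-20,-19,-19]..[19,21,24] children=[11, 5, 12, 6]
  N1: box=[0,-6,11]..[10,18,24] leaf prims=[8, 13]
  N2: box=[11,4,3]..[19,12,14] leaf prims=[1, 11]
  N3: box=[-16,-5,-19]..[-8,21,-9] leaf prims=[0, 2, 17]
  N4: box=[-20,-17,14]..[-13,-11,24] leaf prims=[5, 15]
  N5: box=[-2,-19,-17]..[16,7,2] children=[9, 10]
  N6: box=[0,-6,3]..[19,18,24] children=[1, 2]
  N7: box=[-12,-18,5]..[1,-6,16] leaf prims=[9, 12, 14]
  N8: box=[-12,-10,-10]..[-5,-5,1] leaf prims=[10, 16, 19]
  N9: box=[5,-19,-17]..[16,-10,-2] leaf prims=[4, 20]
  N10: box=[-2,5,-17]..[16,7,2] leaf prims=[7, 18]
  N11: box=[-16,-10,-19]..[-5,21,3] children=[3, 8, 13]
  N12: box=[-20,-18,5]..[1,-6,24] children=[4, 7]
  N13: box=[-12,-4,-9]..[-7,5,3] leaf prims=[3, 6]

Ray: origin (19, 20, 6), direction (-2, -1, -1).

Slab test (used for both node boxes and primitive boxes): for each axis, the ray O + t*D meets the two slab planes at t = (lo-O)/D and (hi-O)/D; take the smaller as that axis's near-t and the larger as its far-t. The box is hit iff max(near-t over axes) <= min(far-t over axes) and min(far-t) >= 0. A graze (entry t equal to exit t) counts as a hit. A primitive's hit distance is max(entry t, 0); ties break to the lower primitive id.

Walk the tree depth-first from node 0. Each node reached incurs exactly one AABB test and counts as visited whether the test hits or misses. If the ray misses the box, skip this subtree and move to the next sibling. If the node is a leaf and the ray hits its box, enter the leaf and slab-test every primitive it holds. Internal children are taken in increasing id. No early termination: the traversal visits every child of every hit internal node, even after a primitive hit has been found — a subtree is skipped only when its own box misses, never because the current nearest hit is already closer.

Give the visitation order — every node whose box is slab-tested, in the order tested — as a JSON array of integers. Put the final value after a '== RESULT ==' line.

Trace the traversal:
N0 x:[0,39/2] y:[-1,39] z:[-18,25] -> hit [0,39/2], descend [5, 6, 11, 12]
  N5 x:[3/2,21/2] y:[13,39] z:[4,23] -> miss, prune
  N6 x:[0,19/2] y:[2,26] z:[-18,3] -> hit [2,3], descend [1, 2]
    N1 x:[9/2,19/2] y:[2,26] z:[-18,-5] -> miss, prune
    N2 x:[0,4] y:[8,16] z:[-8,3] -> miss, prune
  N11 x:[12,35/2] y:[-1,30] z:[3,25] -> hit [12,35/2], descend [3, 8, 13]
    N3 x:[27/2,35/2] y:[-1,25] z:[15,25] -> hit [15,35/2] leaf, test {P0(miss), P2(miss), P17(miss)}
    N8 x:[12,31/2] y:[25,30] z:[5,16] -> miss, prune
    N13 x:[13,31/2] y:[15,24] z:[3,15] -> hit [15,15] leaf, test {P3@t=15, P6(miss)}
  N12 x:[9,39/2] y:[26,38] z:[-18,1] -> miss, prune

10 AABB tests over nodes [0, 5, 6, 1, 2, 11, 3, 8, 13, 12]; 2 leaves entered; closest P3.

== RESULT ==
[0, 5, 6, 1, 2, 11, 3, 8, 13, 12]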